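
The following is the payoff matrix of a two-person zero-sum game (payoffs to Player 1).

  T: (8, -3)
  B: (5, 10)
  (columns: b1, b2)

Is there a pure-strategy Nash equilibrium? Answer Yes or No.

No

Row minima: T → -3, B → 5; maximin = 5.
Column maxima: b1 → 8, b2 → 10; minimax = 8.
5 ≠ 8, so no pure-strategy equilibrium exists.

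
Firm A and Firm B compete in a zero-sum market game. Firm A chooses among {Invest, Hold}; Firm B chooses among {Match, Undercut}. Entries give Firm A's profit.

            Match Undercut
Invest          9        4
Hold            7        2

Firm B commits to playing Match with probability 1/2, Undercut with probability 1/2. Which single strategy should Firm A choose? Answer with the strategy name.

Invest

Expected payoff of Invest: (1/2)·9 + (1/2)·4 = 13/2.
Expected payoff of Hold: (1/2)·7 + (1/2)·2 = 9/2.
The largest is 13/2, so Firm A's best response is Invest.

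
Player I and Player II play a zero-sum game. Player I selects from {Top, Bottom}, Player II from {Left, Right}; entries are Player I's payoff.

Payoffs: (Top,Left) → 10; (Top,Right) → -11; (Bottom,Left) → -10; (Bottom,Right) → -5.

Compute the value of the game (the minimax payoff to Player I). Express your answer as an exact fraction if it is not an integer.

-80/13

Row minima: Top → -11, Bottom → -10; maximin = -10.
Column maxima: Left → 10, Right → -5; minimax = -5.
-10 ≠ -5, so there is no saddle point; optimal play is mixed.
Let Player I play Top with probability p. Expected payoff against Left: 10p + (-10)(1−p) = 20p − 10; against Right: (-11)p + (-5)(1−p) = −6p − 5.
Setting these equal: 20p − 10 = −6p − 5 ⇒ 26p = 5 ⇒ p = 5/26, and the value is (20)·(5/26) − 10 = -80/13.
For Player II: with q = P(Left), equating Top's and Bottom's payoffs gives 21q − 11 = −5q − 5 ⇒ q = 3/13.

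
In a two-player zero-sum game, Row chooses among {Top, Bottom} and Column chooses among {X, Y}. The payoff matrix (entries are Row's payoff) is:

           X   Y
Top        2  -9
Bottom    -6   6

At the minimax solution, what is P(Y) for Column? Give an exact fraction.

8/23

Row minima: Top → -9, Bottom → -6; maximin = -6.
Column maxima: X → 2, Y → 6; minimax = 2.
-6 ≠ 2, so there is no saddle point; optimal play is mixed.
Let Row play Top with probability p. Expected payoff against X: 2p + (-6)(1−p) = 8p − 6; against Y: (-9)p + 6(1−p) = −15p + 6.
Setting these equal: 8p − 6 = −15p + 6 ⇒ 23p = 12 ⇒ p = 12/23, and the value is (8)·(12/23) − 6 = -42/23.
For Column: with q = P(X), equating Top's and Bottom's payoffs gives 11q − 9 = −12q + 6 ⇒ q = 15/23.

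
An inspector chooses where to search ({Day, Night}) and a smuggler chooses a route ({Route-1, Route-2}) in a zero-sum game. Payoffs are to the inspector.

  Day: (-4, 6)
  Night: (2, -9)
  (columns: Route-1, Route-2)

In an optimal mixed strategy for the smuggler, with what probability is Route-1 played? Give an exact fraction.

Row minima: Day → -4, Night → -9; maximin = -4.
Column maxima: Route-1 → 2, Route-2 → 6; minimax = 2.
-4 ≠ 2, so there is no saddle point; optimal play is mixed.
Let the inspector play Day with probability p. Expected payoff against Route-1: (-4)p + 2(1−p) = −6p + 2; against Route-2: 6p + (-9)(1−p) = 15p − 9.
Setting these equal: −6p + 2 = 15p − 9 ⇒ −21p = -11 ⇒ p = 11/21, and the value is (-6)·(11/21) + 2 = -8/7.
For the smuggler: with q = P(Route-1), equating Day's and Night's payoffs gives −10q + 6 = 11q − 9 ⇒ q = 5/7.

5/7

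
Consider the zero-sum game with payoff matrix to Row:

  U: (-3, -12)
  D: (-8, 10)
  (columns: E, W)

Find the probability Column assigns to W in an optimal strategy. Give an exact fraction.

Row minima: U → -12, D → -8; maximin = -8.
Column maxima: E → -3, W → 10; minimax = -3.
-8 ≠ -3, so there is no saddle point; optimal play is mixed.
Let Row play U with probability p. Expected payoff against E: (-3)p + (-8)(1−p) = 5p − 8; against W: (-12)p + 10(1−p) = −22p + 10.
Setting these equal: 5p − 8 = −22p + 10 ⇒ 27p = 18 ⇒ p = 2/3, and the value is (5)·(2/3) − 8 = -14/3.
For Column: with q = P(E), equating U's and D's payoffs gives 9q − 12 = −18q + 10 ⇒ q = 22/27.

5/27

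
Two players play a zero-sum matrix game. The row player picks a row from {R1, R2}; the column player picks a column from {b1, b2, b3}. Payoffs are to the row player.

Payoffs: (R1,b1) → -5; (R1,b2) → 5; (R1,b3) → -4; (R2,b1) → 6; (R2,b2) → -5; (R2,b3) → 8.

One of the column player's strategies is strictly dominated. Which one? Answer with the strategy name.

b3

b1 holds the row player's payoff strictly below b3 in every row: -5 < -4, 6 < 8.
So b3 is strictly dominated for the column player.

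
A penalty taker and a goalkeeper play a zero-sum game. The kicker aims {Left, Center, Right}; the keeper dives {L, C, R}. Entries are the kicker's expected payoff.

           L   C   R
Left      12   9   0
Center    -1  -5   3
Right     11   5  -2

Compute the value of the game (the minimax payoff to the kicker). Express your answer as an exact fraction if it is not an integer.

Row minima: Left → 0, Center → -5, Right → -2; maximin = 0.
Column maxima: L → 12, C → 9, R → 3; minimax = 3.
0 ≠ 3, so there is no saddle point; optimal play is mixed.
Right is strictly dominated by Left, so the kicker never plays it.
L is strictly dominated by C (it gives the kicker strictly more in every row), so the keeper never plays it.
On the remaining 2×2 (Left, Center vs C, R):
Let the kicker play Left with probability p. Expected payoff against C: 9p + (-5)(1−p) = 14p − 5; against R: 0p + 3(1−p) = −3p + 3.
Setting these equal: 14p − 5 = −3p + 3 ⇒ 17p = 8 ⇒ p = 8/17, and the value is (14)·(8/17) − 5 = 27/17.
For the keeper: with q = P(C), equating Left's and Center's payoffs gives 9q = −8q + 3 ⇒ q = 3/17.

27/17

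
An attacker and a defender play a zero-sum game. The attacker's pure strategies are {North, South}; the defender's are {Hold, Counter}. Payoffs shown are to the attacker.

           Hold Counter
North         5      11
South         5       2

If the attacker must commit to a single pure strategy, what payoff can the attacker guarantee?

5

Row minima: North → 5, South → 2.
The best of these is 5.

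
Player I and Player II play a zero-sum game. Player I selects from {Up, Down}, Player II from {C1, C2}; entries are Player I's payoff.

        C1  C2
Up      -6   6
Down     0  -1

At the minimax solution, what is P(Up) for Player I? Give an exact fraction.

1/13

Row minima: Up → -6, Down → -1; maximin = -1.
Column maxima: C1 → 0, C2 → 6; minimax = 0.
-1 ≠ 0, so there is no saddle point; optimal play is mixed.
Let Player I play Up with probability p. Expected payoff against C1: (-6)p + 0(1−p) = −6p; against C2: 6p + (-1)(1−p) = 7p − 1.
Setting these equal: −6p = 7p − 1 ⇒ −13p = -1 ⇒ p = 1/13, and the value is (-6)·(1/13) = -6/13.
For Player II: with q = P(C1), equating Up's and Down's payoffs gives −12q + 6 = q − 1 ⇒ q = 7/13.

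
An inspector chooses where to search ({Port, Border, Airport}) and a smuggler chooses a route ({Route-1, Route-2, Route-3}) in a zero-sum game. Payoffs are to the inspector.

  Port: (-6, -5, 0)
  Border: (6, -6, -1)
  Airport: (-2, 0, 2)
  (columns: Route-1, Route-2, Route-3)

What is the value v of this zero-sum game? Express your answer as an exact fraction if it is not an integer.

-6/7

Row minima: Port → -6, Border → -6, Airport → -2; maximin = -2.
Column maxima: Route-1 → 6, Route-2 → 0, Route-3 → 2; minimax = 0.
-2 ≠ 0, so there is no saddle point; optimal play is mixed.
Port is strictly dominated by Airport, so the inspector never plays it.
Route-3 is strictly dominated by Route-2 (it gives the inspector strictly more in every row), so the smuggler never plays it.
On the remaining 2×2 (Border, Airport vs Route-1, Route-2):
Let the inspector play Border with probability p. Expected payoff against Route-1: 6p + (-2)(1−p) = 8p − 2; against Route-2: (-6)p + 0(1−p) = −6p.
Setting these equal: 8p − 2 = −6p ⇒ 14p = 2 ⇒ p = 1/7, and the value is (8)·(1/7) − 2 = -6/7.
For the smuggler: with q = P(Route-1), equating Border's and Airport's payoffs gives 12q − 6 = −2q ⇒ q = 3/7.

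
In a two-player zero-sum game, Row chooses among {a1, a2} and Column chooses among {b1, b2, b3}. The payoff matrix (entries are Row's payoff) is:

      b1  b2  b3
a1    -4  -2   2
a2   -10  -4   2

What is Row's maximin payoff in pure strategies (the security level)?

Row minima: a1 → -4, a2 → -10.
The best of these is -4.

-4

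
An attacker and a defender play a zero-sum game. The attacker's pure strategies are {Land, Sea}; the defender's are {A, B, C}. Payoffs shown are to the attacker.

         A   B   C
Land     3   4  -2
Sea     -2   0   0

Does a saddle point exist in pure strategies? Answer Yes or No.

No

Row minima: Land → -2, Sea → -2; maximin = -2.
Column maxima: A → 3, B → 4, C → 0; minimax = 0.
-2 ≠ 0, so no pure-strategy equilibrium exists.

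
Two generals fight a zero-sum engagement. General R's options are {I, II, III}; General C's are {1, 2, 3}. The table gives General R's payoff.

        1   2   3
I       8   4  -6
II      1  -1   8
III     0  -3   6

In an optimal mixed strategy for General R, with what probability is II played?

10/19

Row minima: I → -6, II → -1, III → -3; maximin = -1.
Column maxima: 1 → 8, 2 → 4, 3 → 8; minimax = 4.
-1 ≠ 4, so there is no saddle point; optimal play is mixed.
III is strictly dominated by II, so General R never plays it.
1 is strictly dominated by 2 (it gives General R strictly more in every row), so General C never plays it.
On the remaining 2×2 (I, II vs 2, 3):
Let General R play I with probability p. Expected payoff against 2: 4p + (-1)(1−p) = 5p − 1; against 3: (-6)p + 8(1−p) = −14p + 8.
Setting these equal: 5p − 1 = −14p + 8 ⇒ 19p = 9 ⇒ p = 9/19, and the value is (5)·(9/19) − 1 = 26/19.
For General C: with q = P(2), equating I's and II's payoffs gives 10q − 6 = −9q + 8 ⇒ q = 14/19.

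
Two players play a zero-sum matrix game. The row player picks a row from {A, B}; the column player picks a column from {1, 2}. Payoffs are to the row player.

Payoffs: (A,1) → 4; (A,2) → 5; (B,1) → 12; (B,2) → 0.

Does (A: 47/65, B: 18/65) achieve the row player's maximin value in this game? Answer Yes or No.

No

Against 1 this mix gives (47/65)·4 + (18/65)·12 = 404/65.
Against 2 this mix gives (47/65)·5 + (18/65)·0 = 47/13.
The column player will play 2, holding the row player to 47/13. Shifting weight toward the row that does better against 2 would raise this floor (the equalizing mix achieves 60/13 against both 2 and 1), so the proposed strategy is not optimal.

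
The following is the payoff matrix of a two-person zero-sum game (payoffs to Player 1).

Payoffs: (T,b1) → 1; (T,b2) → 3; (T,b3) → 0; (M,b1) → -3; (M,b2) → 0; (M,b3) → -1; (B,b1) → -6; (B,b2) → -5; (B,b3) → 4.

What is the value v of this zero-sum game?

Row minima: T → 0, M → -3, B → -6; maximin = 0.
Column maxima: b1 → 1, b2 → 3, b3 → 4; minimax = 1.
0 ≠ 1, so there is no saddle point; optimal play is mixed.
M is strictly dominated by T, so Player 1 never plays it.
b2 is strictly dominated by b1 (it gives Player 1 strictly more in every row), so Player 2 never plays it.
On the remaining 2×2 (T, B vs b1, b3):
Let Player 1 play T with probability p. Expected payoff against b1: 1p + (-6)(1−p) = 7p − 6; against b3: 0p + 4(1−p) = −4p + 4.
Setting these equal: 7p − 6 = −4p + 4 ⇒ 11p = 10 ⇒ p = 10/11, and the value is (7)·(10/11) − 6 = 4/11.
For Player 2: with q = P(b1), equating T's and B's payoffs gives q = −10q + 4 ⇒ q = 4/11.

4/11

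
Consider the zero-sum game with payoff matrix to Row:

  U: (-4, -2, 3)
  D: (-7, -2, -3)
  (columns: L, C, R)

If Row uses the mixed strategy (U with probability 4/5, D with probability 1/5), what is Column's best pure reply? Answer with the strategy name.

L

If Column plays L, Row's expected payoff is (4/5)·(-4) + (1/5)·(-7) = -23/5.
If Column plays C, Row's expected payoff is (4/5)·(-2) + (1/5)·(-2) = -2.
If Column plays R, Row's expected payoff is (4/5)·3 + (1/5)·(-3) = 9/5.
Column minimizes Row's payoff; the smallest is -23/5, so the best response is L.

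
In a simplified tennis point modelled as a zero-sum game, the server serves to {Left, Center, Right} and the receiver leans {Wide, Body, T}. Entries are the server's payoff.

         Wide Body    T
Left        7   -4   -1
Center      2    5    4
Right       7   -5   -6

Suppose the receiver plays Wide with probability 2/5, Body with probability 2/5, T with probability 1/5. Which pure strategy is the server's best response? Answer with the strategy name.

Center

Expected payoff of Left: (2/5)·7 + (2/5)·(-4) + (1/5)·(-1) = 1.
Expected payoff of Center: (2/5)·2 + (2/5)·5 + (1/5)·4 = 18/5.
Expected payoff of Right: (2/5)·7 + (2/5)·(-5) + (1/5)·(-6) = -2/5.
The largest is 18/5, so the server's best response is Center.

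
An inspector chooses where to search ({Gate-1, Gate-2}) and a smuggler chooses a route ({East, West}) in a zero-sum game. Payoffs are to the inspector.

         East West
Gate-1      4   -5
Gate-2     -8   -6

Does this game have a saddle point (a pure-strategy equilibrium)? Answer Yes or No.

Yes

Row minima: Gate-1 → -5, Gate-2 → -8; maximin = -5.
Column maxima: East → 4, West → -5; minimax = -5.
maximin = minimax = -5, so a saddle point exists.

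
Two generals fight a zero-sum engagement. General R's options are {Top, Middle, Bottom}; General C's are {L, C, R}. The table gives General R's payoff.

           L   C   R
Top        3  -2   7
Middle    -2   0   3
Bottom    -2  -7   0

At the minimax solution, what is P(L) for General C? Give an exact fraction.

2/7

Row minima: Top → -2, Middle → -2, Bottom → -7; maximin = -2.
Column maxima: L → 3, C → 0, R → 7; minimax = 0.
-2 ≠ 0, so there is no saddle point; optimal play is mixed.
Bottom is strictly dominated by Top, so General R never plays it.
R is strictly dominated by L (it gives General R strictly more in every row), so General C never plays it.
On the remaining 2×2 (Top, Middle vs L, C):
Let General R play Top with probability p. Expected payoff against L: 3p + (-2)(1−p) = 5p − 2; against C: (-2)p + 0(1−p) = −2p.
Setting these equal: 5p − 2 = −2p ⇒ 7p = 2 ⇒ p = 2/7, and the value is (5)·(2/7) − 2 = -4/7.
For General C: with q = P(L), equating Top's and Middle's payoffs gives 5q − 2 = −2q ⇒ q = 2/7.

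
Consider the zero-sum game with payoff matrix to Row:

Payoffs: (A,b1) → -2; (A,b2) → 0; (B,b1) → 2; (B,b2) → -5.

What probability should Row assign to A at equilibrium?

7/9

Row minima: A → -2, B → -5; maximin = -2.
Column maxima: b1 → 2, b2 → 0; minimax = 0.
-2 ≠ 0, so there is no saddle point; optimal play is mixed.
Let Row play A with probability p. Expected payoff against b1: (-2)p + 2(1−p) = −4p + 2; against b2: 0p + (-5)(1−p) = 5p − 5.
Setting these equal: −4p + 2 = 5p − 5 ⇒ −9p = -7 ⇒ p = 7/9, and the value is (-4)·(7/9) + 2 = -10/9.
For Column: with q = P(b1), equating A's and B's payoffs gives −2q = 7q − 5 ⇒ q = 5/9.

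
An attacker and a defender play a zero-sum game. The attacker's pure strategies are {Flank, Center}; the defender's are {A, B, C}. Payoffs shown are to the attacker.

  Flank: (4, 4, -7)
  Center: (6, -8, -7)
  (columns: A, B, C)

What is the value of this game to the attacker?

Row minima: Flank → -7, Center → -8; maximin = -7.
Column maxima: A → 6, B → 4, C → -7; minimax = -7.
Since maximin = minimax = -7, there is a saddle point and the value is -7.

-7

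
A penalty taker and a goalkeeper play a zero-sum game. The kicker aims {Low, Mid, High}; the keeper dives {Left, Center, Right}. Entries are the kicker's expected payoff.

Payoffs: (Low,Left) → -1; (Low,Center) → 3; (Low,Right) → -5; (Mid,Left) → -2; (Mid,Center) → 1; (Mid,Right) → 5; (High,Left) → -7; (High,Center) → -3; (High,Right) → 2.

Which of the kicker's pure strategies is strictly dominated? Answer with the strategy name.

High

Mid gives a strictly higher payoff than High against every column: -2 > -7, 1 > -3, 5 > 2.
So High is strictly dominated and the kicker never plays it.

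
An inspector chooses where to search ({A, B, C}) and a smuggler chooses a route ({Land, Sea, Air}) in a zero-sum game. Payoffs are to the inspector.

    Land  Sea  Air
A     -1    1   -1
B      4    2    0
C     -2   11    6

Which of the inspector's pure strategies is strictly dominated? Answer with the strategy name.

B gives a strictly higher payoff than A against every column: 4 > -1, 2 > 1, 0 > -1.
So A is strictly dominated and the inspector never plays it.

A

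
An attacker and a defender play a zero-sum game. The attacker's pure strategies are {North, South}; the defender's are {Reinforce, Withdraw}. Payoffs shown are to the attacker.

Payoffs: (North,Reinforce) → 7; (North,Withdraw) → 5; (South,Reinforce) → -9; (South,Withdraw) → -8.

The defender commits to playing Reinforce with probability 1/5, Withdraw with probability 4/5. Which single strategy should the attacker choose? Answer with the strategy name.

North

Expected payoff of North: (1/5)·7 + (4/5)·5 = 27/5.
Expected payoff of South: (1/5)·(-9) + (4/5)·(-8) = -41/5.
The largest is 27/5, so the attacker's best response is North.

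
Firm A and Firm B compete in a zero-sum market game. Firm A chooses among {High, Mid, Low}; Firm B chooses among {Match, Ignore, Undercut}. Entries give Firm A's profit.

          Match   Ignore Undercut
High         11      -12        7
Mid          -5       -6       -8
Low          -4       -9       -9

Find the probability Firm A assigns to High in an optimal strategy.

2/21

Row minima: High → -12, Mid → -8, Low → -9; maximin = -8.
Column maxima: Match → 11, Ignore → -6, Undercut → 7; minimax = -6.
-8 ≠ -6, so there is no saddle point; optimal play is mixed.
Match is strictly dominated by Ignore (it gives Firm A strictly more in every row), so Firm B never plays it.
With Match eliminated, Low is strictly dominated by Mid (Mid gives Firm A strictly more in every remaining column), so Firm A never plays it.
On the remaining 2×2 (High, Mid vs Ignore, Undercut):
Let Firm A play High with probability p. Expected payoff against Ignore: (-12)p + (-6)(1−p) = −6p − 6; against Undercut: 7p + (-8)(1−p) = 15p − 8.
Setting these equal: −6p − 6 = 15p − 8 ⇒ −21p = -2 ⇒ p = 2/21, and the value is (-6)·(2/21) − 6 = -46/7.
For Firm B: with q = P(Ignore), equating High's and Mid's payoffs gives −19q + 7 = 2q − 8 ⇒ q = 5/7.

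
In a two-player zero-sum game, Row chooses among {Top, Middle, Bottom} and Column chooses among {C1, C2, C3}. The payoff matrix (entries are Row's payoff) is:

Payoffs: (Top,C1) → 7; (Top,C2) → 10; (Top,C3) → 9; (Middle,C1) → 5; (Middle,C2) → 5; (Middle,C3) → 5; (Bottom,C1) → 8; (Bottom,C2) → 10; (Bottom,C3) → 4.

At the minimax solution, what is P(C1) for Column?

Row minima: Top → 7, Middle → 5, Bottom → 4; maximin = 7.
Column maxima: C1 → 8, C2 → 10, C3 → 9; minimax = 8.
7 ≠ 8, so there is no saddle point; optimal play is mixed.
Middle is strictly dominated by Top, so Row never plays it.
With Middle eliminated, C2 is strictly dominated by C1 (it gives Row strictly more in every remaining row), so Column never plays it.
On the remaining 2×2 (Top, Bottom vs C1, C3):
Let Row play Top with probability p. Expected payoff against C1: 7p + 8(1−p) = −p + 8; against C3: 9p + 4(1−p) = 5p + 4.
Setting these equal: −p + 8 = 5p + 4 ⇒ −6p = -4 ⇒ p = 2/3, and the value is (-1)·(2/3) + 8 = 22/3.
For Column: with q = P(C1), equating Top's and Bottom's payoffs gives −2q + 9 = 4q + 4 ⇒ q = 5/6.

5/6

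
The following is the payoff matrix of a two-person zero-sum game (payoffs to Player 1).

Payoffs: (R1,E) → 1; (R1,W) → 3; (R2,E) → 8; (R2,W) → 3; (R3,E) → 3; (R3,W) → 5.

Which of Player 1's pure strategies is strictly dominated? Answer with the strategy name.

R1

R3 gives a strictly higher payoff than R1 against every column: 3 > 1, 5 > 3.
So R1 is strictly dominated and Player 1 never plays it.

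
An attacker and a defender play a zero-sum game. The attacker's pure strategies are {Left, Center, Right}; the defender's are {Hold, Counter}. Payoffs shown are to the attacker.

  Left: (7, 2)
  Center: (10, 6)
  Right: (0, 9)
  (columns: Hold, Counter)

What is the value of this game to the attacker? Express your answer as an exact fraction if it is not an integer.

Row minima: Left → 2, Center → 6, Right → 0; maximin = 6.
Column maxima: Hold → 10, Counter → 9; minimax = 9.
6 ≠ 9, so there is no saddle point; optimal play is mixed.
Left is strictly dominated by Center, so the attacker never plays it.
On the remaining 2×2 (Center, Right vs Hold, Counter):
Let the attacker play Center with probability p. Expected payoff against Hold: 10p + 0(1−p) = 10p; against Counter: 6p + 9(1−p) = −3p + 9.
Setting these equal: 10p = −3p + 9 ⇒ 13p = 9 ⇒ p = 9/13, and the value is (10)·(9/13) = 90/13.
For the defender: with q = P(Hold), equating Center's and Right's payoffs gives 4q + 6 = −9q + 9 ⇒ q = 3/13.

90/13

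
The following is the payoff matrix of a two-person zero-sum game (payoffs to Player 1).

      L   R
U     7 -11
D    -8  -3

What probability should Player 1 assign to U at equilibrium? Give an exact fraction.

5/23

Row minima: U → -11, D → -8; maximin = -8.
Column maxima: L → 7, R → -3; minimax = -3.
-8 ≠ -3, so there is no saddle point; optimal play is mixed.
Let Player 1 play U with probability p. Expected payoff against L: 7p + (-8)(1−p) = 15p − 8; against R: (-11)p + (-3)(1−p) = −8p − 3.
Setting these equal: 15p − 8 = −8p − 3 ⇒ 23p = 5 ⇒ p = 5/23, and the value is (15)·(5/23) − 8 = -109/23.
For Player 2: with q = P(L), equating U's and D's payoffs gives 18q − 11 = −5q − 3 ⇒ q = 8/23.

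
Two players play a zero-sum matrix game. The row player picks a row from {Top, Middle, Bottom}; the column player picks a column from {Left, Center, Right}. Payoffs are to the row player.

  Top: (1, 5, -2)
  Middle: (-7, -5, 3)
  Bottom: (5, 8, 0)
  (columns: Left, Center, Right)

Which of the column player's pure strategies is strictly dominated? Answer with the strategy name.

Left holds the row player's payoff strictly below Center in every row: 1 < 5, -7 < -5, 5 < 8.
So Center is strictly dominated for the column player.

Center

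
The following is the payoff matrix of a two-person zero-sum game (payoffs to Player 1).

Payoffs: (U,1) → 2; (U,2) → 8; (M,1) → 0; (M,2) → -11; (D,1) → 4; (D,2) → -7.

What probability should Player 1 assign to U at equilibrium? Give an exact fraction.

11/17

Row minima: U → 2, M → -11, D → -7; maximin = 2.
Column maxima: 1 → 4, 2 → 8; minimax = 4.
2 ≠ 4, so there is no saddle point; optimal play is mixed.
M is strictly dominated by U, so Player 1 never plays it.
On the remaining 2×2 (U, D vs 1, 2):
Let Player 1 play U with probability p. Expected payoff against 1: 2p + 4(1−p) = −2p + 4; against 2: 8p + (-7)(1−p) = 15p − 7.
Setting these equal: −2p + 4 = 15p − 7 ⇒ −17p = -11 ⇒ p = 11/17, and the value is (-2)·(11/17) + 4 = 46/17.
For Player 2: with q = P(1), equating U's and D's payoffs gives −6q + 8 = 11q − 7 ⇒ q = 15/17.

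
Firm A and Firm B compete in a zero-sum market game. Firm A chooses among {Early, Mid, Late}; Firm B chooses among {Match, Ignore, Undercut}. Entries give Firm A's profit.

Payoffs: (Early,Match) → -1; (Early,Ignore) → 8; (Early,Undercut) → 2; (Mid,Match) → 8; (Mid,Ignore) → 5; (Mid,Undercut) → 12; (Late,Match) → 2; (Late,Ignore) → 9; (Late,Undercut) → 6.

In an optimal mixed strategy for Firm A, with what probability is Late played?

Row minima: Early → -1, Mid → 5, Late → 2; maximin = 5.
Column maxima: Match → 8, Ignore → 9, Undercut → 12; minimax = 8.
5 ≠ 8, so there is no saddle point; optimal play is mixed.
Early is strictly dominated by Late, so Firm A never plays it.
Undercut is strictly dominated by Match (it gives Firm A strictly more in every row), so Firm B never plays it.
On the remaining 2×2 (Mid, Late vs Match, Ignore):
Let Firm A play Mid with probability p. Expected payoff against Match: 8p + 2(1−p) = 6p + 2; against Ignore: 5p + 9(1−p) = −4p + 9.
Setting these equal: 6p + 2 = −4p + 9 ⇒ 10p = 7 ⇒ p = 7/10, and the value is (6)·(7/10) + 2 = 31/5.
For Firm B: with q = P(Match), equating Mid's and Late's payoffs gives 3q + 5 = −7q + 9 ⇒ q = 2/5.

3/10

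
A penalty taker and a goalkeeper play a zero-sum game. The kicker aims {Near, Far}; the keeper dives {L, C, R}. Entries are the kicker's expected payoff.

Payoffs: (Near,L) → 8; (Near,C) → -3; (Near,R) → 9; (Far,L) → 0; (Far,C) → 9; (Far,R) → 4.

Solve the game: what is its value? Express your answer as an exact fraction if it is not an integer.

18/5

Row minima: Near → -3, Far → 0; maximin = 0.
Column maxima: L → 8, C → 9, R → 9; minimax = 8.
0 ≠ 8, so there is no saddle point; optimal play is mixed.
R is strictly dominated by L (it gives the kicker strictly more in every row), so the keeper never plays it.
On the remaining 2×2 (Near, Far vs L, C):
Let the kicker play Near with probability p. Expected payoff against L: 8p + 0(1−p) = 8p; against C: (-3)p + 9(1−p) = −12p + 9.
Setting these equal: 8p = −12p + 9 ⇒ 20p = 9 ⇒ p = 9/20, and the value is (8)·(9/20) = 18/5.
For the keeper: with q = P(L), equating Near's and Far's payoffs gives 11q − 3 = −9q + 9 ⇒ q = 3/5.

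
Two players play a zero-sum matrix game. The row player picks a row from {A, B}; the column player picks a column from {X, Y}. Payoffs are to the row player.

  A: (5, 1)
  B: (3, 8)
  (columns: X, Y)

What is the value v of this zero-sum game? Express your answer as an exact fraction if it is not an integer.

37/9

Row minima: A → 1, B → 3; maximin = 3.
Column maxima: X → 5, Y → 8; minimax = 5.
3 ≠ 5, so there is no saddle point; optimal play is mixed.
Let the row player play A with probability p. Expected payoff against X: 5p + 3(1−p) = 2p + 3; against Y: 1p + 8(1−p) = −7p + 8.
Setting these equal: 2p + 3 = −7p + 8 ⇒ 9p = 5 ⇒ p = 5/9, and the value is (2)·(5/9) + 3 = 37/9.
For the column player: with q = P(X), equating A's and B's payoffs gives 4q + 1 = −5q + 8 ⇒ q = 7/9.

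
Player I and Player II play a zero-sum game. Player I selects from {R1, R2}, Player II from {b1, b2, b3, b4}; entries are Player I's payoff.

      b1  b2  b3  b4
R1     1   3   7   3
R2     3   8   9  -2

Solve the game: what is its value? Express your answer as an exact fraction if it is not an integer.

Row minima: R1 → 1, R2 → -2; maximin = 1.
Column maxima: b1 → 3, b2 → 8, b3 → 9, b4 → 3; minimax = 3.
1 ≠ 3, so there is no saddle point; optimal play is mixed.
b2 is strictly dominated by b1 (it gives Player I strictly more in every row), so Player II never plays it.
b3 is strictly dominated by b1 (it gives Player I strictly more in every row), so Player II never plays it.
On the remaining 2×2 (R1, R2 vs b1, b4):
Let Player I play R1 with probability p. Expected payoff against b1: 1p + 3(1−p) = −2p + 3; against b4: 3p + (-2)(1−p) = 5p − 2.
Setting these equal: −2p + 3 = 5p − 2 ⇒ −7p = -5 ⇒ p = 5/7, and the value is (-2)·(5/7) + 3 = 11/7.
For Player II: with q = P(b1), equating R1's and R2's payoffs gives −2q + 3 = 5q − 2 ⇒ q = 5/7.

11/7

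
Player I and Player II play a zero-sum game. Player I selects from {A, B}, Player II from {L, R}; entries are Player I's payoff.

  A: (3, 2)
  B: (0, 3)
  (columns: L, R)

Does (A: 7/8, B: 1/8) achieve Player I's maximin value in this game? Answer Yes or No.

Against L this mix gives (7/8)·3 + (1/8)·0 = 21/8.
Against R this mix gives (7/8)·2 + (1/8)·3 = 17/8.
Player II will play R, holding Player I to 17/8. Shifting weight toward the row that does better against R would raise this floor (the equalizing mix achieves 9/4 against both R and L), so the proposed strategy is not optimal.

No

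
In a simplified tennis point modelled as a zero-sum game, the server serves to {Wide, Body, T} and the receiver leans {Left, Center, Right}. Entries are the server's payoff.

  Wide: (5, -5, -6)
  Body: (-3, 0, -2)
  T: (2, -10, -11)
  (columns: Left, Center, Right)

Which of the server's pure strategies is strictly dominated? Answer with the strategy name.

Wide gives a strictly higher payoff than T against every column: 5 > 2, -5 > -10, -6 > -11.
So T is strictly dominated and the server never plays it.

T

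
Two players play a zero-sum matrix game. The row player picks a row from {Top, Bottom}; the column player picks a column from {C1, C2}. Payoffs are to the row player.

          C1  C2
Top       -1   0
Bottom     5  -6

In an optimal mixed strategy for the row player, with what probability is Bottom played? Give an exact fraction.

1/12

Row minima: Top → -1, Bottom → -6; maximin = -1.
Column maxima: C1 → 5, C2 → 0; minimax = 0.
-1 ≠ 0, so there is no saddle point; optimal play is mixed.
Let the row player play Top with probability p. Expected payoff against C1: (-1)p + 5(1−p) = −6p + 5; against C2: 0p + (-6)(1−p) = 6p − 6.
Setting these equal: −6p + 5 = 6p − 6 ⇒ −12p = -11 ⇒ p = 11/12, and the value is (-6)·(11/12) + 5 = -1/2.
For the column player: with q = P(C1), equating Top's and Bottom's payoffs gives −q = 11q − 6 ⇒ q = 1/2.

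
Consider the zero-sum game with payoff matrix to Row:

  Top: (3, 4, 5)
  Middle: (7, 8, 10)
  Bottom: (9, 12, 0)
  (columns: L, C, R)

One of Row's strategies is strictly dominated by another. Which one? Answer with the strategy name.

Top

Middle gives a strictly higher payoff than Top against every column: 7 > 3, 8 > 4, 10 > 5.
So Top is strictly dominated and Row never plays it.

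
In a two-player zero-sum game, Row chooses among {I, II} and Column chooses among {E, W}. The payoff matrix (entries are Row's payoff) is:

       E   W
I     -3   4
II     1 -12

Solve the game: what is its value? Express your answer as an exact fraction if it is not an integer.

Row minima: I → -3, II → -12; maximin = -3.
Column maxima: E → 1, W → 4; minimax = 1.
-3 ≠ 1, so there is no saddle point; optimal play is mixed.
Let Row play I with probability p. Expected payoff against E: (-3)p + 1(1−p) = −4p + 1; against W: 4p + (-12)(1−p) = 16p − 12.
Setting these equal: −4p + 1 = 16p − 12 ⇒ −20p = -13 ⇒ p = 13/20, and the value is (-4)·(13/20) + 1 = -8/5.
For Column: with q = P(E), equating I's and II's payoffs gives −7q + 4 = 13q − 12 ⇒ q = 4/5.

-8/5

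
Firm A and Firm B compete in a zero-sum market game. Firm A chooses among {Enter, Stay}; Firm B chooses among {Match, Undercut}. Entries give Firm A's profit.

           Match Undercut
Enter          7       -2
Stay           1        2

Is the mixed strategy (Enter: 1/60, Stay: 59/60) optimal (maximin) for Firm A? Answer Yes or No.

No

Against Match this mix gives (1/60)·7 + (59/60)·1 = 11/10.
Against Undercut this mix gives (1/60)·(-2) + (59/60)·2 = 29/15.
Firm B will play Match, holding Firm A to 11/10. Shifting weight toward the row that does better against Match would raise this floor (the equalizing mix achieves 8/5 against both Match and Undercut), so the proposed strategy is not optimal.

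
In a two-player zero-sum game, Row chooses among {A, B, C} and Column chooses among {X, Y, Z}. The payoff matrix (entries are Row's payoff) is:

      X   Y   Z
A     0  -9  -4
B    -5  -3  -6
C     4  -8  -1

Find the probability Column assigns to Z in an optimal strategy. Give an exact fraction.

Row minima: A → -9, B → -6, C → -8; maximin = -6.
Column maxima: X → 4, Y → -3, Z → -1; minimax = -3.
-6 ≠ -3, so there is no saddle point; optimal play is mixed.
A is strictly dominated by C, so Row never plays it.
X is strictly dominated by Z (it gives Row strictly more in every row), so Column never plays it.
On the remaining 2×2 (B, C vs Y, Z):
Let Row play B with probability p. Expected payoff against Y: (-3)p + (-8)(1−p) = 5p − 8; against Z: (-6)p + (-1)(1−p) = −5p − 1.
Setting these equal: 5p − 8 = −5p − 1 ⇒ 10p = 7 ⇒ p = 7/10, and the value is (5)·(7/10) − 8 = -9/2.
For Column: with q = P(Y), equating B's and C's payoffs gives 3q − 6 = −7q − 1 ⇒ q = 1/2.

1/2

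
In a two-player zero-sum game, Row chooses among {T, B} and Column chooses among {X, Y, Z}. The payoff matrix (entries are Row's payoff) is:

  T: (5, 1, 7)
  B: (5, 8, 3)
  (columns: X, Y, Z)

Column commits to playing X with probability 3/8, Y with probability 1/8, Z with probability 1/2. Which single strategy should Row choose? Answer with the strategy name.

T

Expected payoff of T: (3/8)·5 + (1/8)·1 + (1/2)·7 = 11/2.
Expected payoff of B: (3/8)·5 + (1/8)·8 + (1/2)·3 = 35/8.
The largest is 11/2, so Row's best response is T.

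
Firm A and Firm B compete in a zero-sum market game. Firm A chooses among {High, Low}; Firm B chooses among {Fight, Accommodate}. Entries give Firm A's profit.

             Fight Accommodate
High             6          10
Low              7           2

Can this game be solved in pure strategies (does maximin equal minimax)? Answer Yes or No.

Row minima: High → 6, Low → 2; maximin = 6.
Column maxima: Fight → 7, Accommodate → 10; minimax = 7.
6 ≠ 7, so no pure-strategy equilibrium exists.

No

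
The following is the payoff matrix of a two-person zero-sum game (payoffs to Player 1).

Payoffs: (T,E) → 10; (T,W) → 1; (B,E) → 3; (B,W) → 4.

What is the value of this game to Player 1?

37/10

Row minima: T → 1, B → 3; maximin = 3.
Column maxima: E → 10, W → 4; minimax = 4.
3 ≠ 4, so there is no saddle point; optimal play is mixed.
Let Player 1 play T with probability p. Expected payoff against E: 10p + 3(1−p) = 7p + 3; against W: 1p + 4(1−p) = −3p + 4.
Setting these equal: 7p + 3 = −3p + 4 ⇒ 10p = 1 ⇒ p = 1/10, and the value is (7)·(1/10) + 3 = 37/10.
For Player 2: with q = P(E), equating T's and B's payoffs gives 9q + 1 = −q + 4 ⇒ q = 3/10.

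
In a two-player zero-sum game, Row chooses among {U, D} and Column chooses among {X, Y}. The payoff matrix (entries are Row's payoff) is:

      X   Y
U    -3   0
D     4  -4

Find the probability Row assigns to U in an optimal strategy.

8/11

Row minima: U → -3, D → -4; maximin = -3.
Column maxima: X → 4, Y → 0; minimax = 0.
-3 ≠ 0, so there is no saddle point; optimal play is mixed.
Let Row play U with probability p. Expected payoff against X: (-3)p + 4(1−p) = −7p + 4; against Y: 0p + (-4)(1−p) = 4p − 4.
Setting these equal: −7p + 4 = 4p − 4 ⇒ −11p = -8 ⇒ p = 8/11, and the value is (-7)·(8/11) + 4 = -12/11.
For Column: with q = P(X), equating U's and D's payoffs gives −3q = 8q − 4 ⇒ q = 4/11.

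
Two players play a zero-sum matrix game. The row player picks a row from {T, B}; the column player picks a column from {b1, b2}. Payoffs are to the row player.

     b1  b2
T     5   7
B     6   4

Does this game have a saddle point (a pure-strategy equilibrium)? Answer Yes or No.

No

Row minima: T → 5, B → 4; maximin = 5.
Column maxima: b1 → 6, b2 → 7; minimax = 6.
5 ≠ 6, so no pure-strategy equilibrium exists.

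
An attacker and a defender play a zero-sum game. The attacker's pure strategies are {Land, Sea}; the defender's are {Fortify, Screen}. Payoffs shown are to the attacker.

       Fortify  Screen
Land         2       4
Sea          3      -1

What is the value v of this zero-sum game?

7/3

Row minima: Land → 2, Sea → -1; maximin = 2.
Column maxima: Fortify → 3, Screen → 4; minimax = 3.
2 ≠ 3, so there is no saddle point; optimal play is mixed.
Let the attacker play Land with probability p. Expected payoff against Fortify: 2p + 3(1−p) = −p + 3; against Screen: 4p + (-1)(1−p) = 5p − 1.
Setting these equal: −p + 3 = 5p − 1 ⇒ −6p = -4 ⇒ p = 2/3, and the value is (-1)·(2/3) + 3 = 7/3.
For the defender: with q = P(Fortify), equating Land's and Sea's payoffs gives −2q + 4 = 4q − 1 ⇒ q = 5/6.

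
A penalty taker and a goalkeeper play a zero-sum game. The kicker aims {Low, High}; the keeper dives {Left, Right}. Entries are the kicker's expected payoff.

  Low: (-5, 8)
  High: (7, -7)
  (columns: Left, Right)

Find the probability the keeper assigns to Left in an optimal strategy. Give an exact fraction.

5/9

Row minima: Low → -5, High → -7; maximin = -5.
Column maxima: Left → 7, Right → 8; minimax = 7.
-5 ≠ 7, so there is no saddle point; optimal play is mixed.
Let the kicker play Low with probability p. Expected payoff against Left: (-5)p + 7(1−p) = −12p + 7; against Right: 8p + (-7)(1−p) = 15p − 7.
Setting these equal: −12p + 7 = 15p − 7 ⇒ −27p = -14 ⇒ p = 14/27, and the value is (-12)·(14/27) + 7 = 7/9.
For the keeper: with q = P(Left), equating Low's and High's payoffs gives −13q + 8 = 14q − 7 ⇒ q = 5/9.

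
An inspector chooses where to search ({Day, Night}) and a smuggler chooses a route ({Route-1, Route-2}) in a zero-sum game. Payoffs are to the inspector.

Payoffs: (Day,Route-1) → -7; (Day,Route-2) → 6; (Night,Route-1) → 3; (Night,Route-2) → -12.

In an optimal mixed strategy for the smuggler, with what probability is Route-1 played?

Row minima: Day → -7, Night → -12; maximin = -7.
Column maxima: Route-1 → 3, Route-2 → 6; minimax = 3.
-7 ≠ 3, so there is no saddle point; optimal play is mixed.
Let the inspector play Day with probability p. Expected payoff against Route-1: (-7)p + 3(1−p) = −10p + 3; against Route-2: 6p + (-12)(1−p) = 18p − 12.
Setting these equal: −10p + 3 = 18p − 12 ⇒ −28p = -15 ⇒ p = 15/28, and the value is (-10)·(15/28) + 3 = -33/14.
For the smuggler: with q = P(Route-1), equating Day's and Night's payoffs gives −13q + 6 = 15q − 12 ⇒ q = 9/14.

9/14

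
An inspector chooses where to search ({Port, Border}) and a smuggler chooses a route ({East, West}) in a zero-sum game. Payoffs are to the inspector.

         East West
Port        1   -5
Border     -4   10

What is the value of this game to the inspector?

-1/2

Row minima: Port → -5, Border → -4; maximin = -4.
Column maxima: East → 1, West → 10; minimax = 1.
-4 ≠ 1, so there is no saddle point; optimal play is mixed.
Let the inspector play Port with probability p. Expected payoff against East: 1p + (-4)(1−p) = 5p − 4; against West: (-5)p + 10(1−p) = −15p + 10.
Setting these equal: 5p − 4 = −15p + 10 ⇒ 20p = 14 ⇒ p = 7/10, and the value is (5)·(7/10) − 4 = -1/2.
For the smuggler: with q = P(East), equating Port's and Border's payoffs gives 6q − 5 = −14q + 10 ⇒ q = 3/4.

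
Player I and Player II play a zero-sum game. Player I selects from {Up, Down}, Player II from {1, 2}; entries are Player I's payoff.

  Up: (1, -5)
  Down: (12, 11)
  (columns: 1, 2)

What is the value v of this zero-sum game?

11

Row minima: Up → -5, Down → 11; maximin = 11.
Column maxima: 1 → 12, 2 → 11; minimax = 11.
Since maximin = minimax = 11, there is a saddle point and the value is 11.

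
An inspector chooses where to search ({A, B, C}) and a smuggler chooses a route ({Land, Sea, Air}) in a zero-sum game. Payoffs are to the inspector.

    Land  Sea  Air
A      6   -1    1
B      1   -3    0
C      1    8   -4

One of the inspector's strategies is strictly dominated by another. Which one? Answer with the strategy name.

B

A gives a strictly higher payoff than B against every column: 6 > 1, -1 > -3, 1 > 0.
So B is strictly dominated and the inspector never plays it.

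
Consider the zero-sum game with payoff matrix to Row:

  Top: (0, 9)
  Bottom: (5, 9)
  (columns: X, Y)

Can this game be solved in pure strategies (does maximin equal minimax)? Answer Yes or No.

Row minima: Top → 0, Bottom → 5; maximin = 5.
Column maxima: X → 5, Y → 9; minimax = 5.
maximin = minimax = 5, so a saddle point exists.

Yes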